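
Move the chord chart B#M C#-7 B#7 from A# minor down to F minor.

GM Ab-7 G7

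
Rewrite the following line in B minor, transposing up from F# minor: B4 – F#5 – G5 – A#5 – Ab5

E5 B5 C6 D#6 Db6

From F# up to B is a perfect fourth; apply that to each pitch.
B4 -> E5
F#5 -> B5
G5 -> C6
A#5 -> D#6
Ab5 -> Db6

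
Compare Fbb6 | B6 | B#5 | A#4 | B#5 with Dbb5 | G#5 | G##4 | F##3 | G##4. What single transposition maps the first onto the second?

down a minor tenth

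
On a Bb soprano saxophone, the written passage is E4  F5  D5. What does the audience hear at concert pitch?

The Bb soprano saxophone sounds a major second below written, so transpose each written note down a major second.
E4 → D4
F5 → Eb5
D5 → C5

D4 Eb5 C5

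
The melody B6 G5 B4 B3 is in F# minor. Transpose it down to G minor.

F# minor to G minor down is a major seventh, so every note moves down by that interval.
B6 -> C6
G5 -> Ab4
B4 -> C4
B3 -> C3

C6 Ab4 C4 C3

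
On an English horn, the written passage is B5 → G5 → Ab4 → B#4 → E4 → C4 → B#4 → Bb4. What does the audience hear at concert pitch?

E5 C5 Db4 E#4 A3 F3 E#4 Eb4

The English horn sounds a perfect fifth below written, so transpose each written note down a perfect fifth.
B5 -> E5
G5 -> C5
Ab4 -> Db4
B#4 -> E#4
E4 -> A3
C4 -> F3
B#4 -> E#4
Bb4 -> Eb4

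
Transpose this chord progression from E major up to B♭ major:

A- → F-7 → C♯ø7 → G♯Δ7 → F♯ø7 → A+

E major up to B♭ major is a diminished fifth; each chord root moves by that interval while the quality stays the same.
A-: root A up a diminished fifth → Eb, giving Eb-.
F-7: root F up a diminished fifth → Cb, giving Cb-7.
C♯ø7: root C♯ up a diminished fifth → G, giving Gø7.
G♯Δ7: root G♯ up a diminished fifth → D, giving DΔ7.
F♯ø7: root F♯ up a diminished fifth → C, giving Cø7.
A+: root A up a diminished fifth → Eb, giving Eb+.

Eb- Cb-7 Gø7 DΔ7 Cø7 Eb+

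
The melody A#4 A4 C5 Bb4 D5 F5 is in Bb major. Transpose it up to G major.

From Bb up to G is a major sixth; apply that to each pitch.
A#4 → F##5
A4 → F#5
C5 → A5
Bb4 → G5
D5 → B5
F5 → D6

F##5 F#5 A5 G5 B5 D6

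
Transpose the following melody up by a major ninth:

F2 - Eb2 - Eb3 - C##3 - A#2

G3 F3 F4 D##4 B#3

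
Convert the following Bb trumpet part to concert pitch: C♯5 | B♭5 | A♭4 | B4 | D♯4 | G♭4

Written C4 on the Bb trumpet sounds as Bb3, a major second lower; apply that shift to every note.
C#5 gives B4
Bb5 gives Ab5
Ab4 gives Gb4
B4 gives A4
D#4 gives C#4
Gb4 gives Fb4

B4 Ab5 Gb4 A4 C#4 Fb4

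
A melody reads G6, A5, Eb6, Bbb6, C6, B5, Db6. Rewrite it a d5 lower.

A diminished fifth down from G6 gives C#6.
A5: a fifth down reaches D, and 6 semitones makes it D#5.
Eb6 down a diminished fifth is A5.
A diminished fifth down from Bbb6 gives Eb6.
A diminished fifth down from C6 gives F#5.
B5 down a diminished fifth is E#5.
Db6: a fifth down reaches G, and 6 semitones makes it G5.

C#6 D#5 A5 Eb6 F#5 E#5 G5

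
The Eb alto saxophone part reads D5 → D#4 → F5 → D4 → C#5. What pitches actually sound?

F4 F#3 Ab4 F3 E4

Written C4 on the Eb alto saxophone sounds as Eb3, a major sixth lower; apply that shift to every note.
D5 gives F4
D#4 gives F#3
F5 gives Ab4
D4 gives F3
C#5 gives E4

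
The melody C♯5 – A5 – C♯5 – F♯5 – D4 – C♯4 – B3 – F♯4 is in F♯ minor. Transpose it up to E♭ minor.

Bb5 Gb6 Bb5 Eb6 Cb5 Bb4 Ab4 Eb5

From F♯ up to E♭ is a diminished seventh; apply that to each pitch.
C#5 becomes Bb5
A5 becomes Gb6
C#5 becomes Bb5
F#5 becomes Eb6
D4 becomes Cb5
C#4 becomes Bb4
B3 becomes Ab4
F#4 becomes Eb5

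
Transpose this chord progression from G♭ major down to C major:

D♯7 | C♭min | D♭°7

G##7 Fmin G°7

G♭ major down to C major is a diminished fifth; each chord root moves by that interval while the quality stays the same.
D♯7: root D♯ down a diminished fifth → G##, giving G##7.
C♭min: root C♭ down a diminished fifth → F, giving Fmin.
D♭°7: root D♭ down a diminished fifth → G, giving G°7.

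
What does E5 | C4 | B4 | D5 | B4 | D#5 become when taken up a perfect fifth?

B5 G4 F#5 A5 F#5 A#5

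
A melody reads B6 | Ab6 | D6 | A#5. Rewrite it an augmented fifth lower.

Eb6 Dbb6 Gb5 D5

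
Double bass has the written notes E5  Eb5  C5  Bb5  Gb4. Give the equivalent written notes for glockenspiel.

First find concert pitch: the double bass sounds a perfect octave below written, so E5 Eb5 C5 Bb5 Gb4 sounds E4 Eb4 C4 Bb4 Gb3.
Then write for glockenspiel: it sounds a perfect fifteenth above written, so the part must be a perfect fifteenth below concert.
E4 → E2
Eb4 → Eb2
C4 → C2
Bb4 → Bb2
Gb3 → Gb1

E2 Eb2 C2 Bb2 Gb1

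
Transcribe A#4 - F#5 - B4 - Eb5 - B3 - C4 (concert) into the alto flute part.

D#5 B5 E5 Ab5 E4 F4

Written C4 sounds as G3 on the alto flute, so concert pitches are written a perfect fourth up.
A#4 -> D#5
F#5 -> B5
B4 -> E5
Eb5 -> Ab5
B3 -> E4
C4 -> F4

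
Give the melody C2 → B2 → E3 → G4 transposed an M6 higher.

A2 G#3 C#4 E5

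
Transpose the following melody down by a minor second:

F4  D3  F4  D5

E4 C#3 E4 C#5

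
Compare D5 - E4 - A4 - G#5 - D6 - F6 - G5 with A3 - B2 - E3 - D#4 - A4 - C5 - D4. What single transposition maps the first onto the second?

From D5 to A3 is 11 letter names — an eleventh of some quality.
A3 to D5 is 17 semitones, which makes it a perfect eleventh; the second version is lower, so the direction is down.
Checking another pair — G5 → D4 — gives the same interval.

down a perfect eleventh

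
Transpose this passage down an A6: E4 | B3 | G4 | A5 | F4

An augmented sixth down from E4 gives Gb3.
B3 down an augmented sixth is Db3.
An augmented sixth down from G4 gives Bbb3.
A5 down an augmented sixth is Cb5.
F4 down an augmented sixth is Abb3.

Gb3 Db3 Bbb3 Cb5 Abb3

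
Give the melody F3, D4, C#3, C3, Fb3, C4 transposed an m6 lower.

F3 → A2
D4 → F#3
C#3 → E#2
C3 → E2
Fb3 → Ab2
C4 → E3

A2 F#3 E#2 E2 Ab2 E3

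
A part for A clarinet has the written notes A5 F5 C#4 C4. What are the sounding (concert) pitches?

F#5 D5 A#3 A3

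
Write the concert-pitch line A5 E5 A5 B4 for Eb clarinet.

F#5 C#5 F#5 G#4

The Eb clarinet sounds a minor third above written, so the written part must be a minor third below concert — transpose each note down.
A5 -> F#5
E5 -> C#5
A5 -> F#5
B4 -> G#4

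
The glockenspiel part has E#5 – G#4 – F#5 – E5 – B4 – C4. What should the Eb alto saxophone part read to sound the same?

First find concert pitch: the glockenspiel sounds a perfect fifteenth above written, so E#5 G#4 F#5 E5 B4 C4 sounds E#7 G#6 F#7 E7 B6 C6.
Then write for Eb alto saxophone: it sounds a major sixth below written, so the part must be a major sixth above concert.
E#7 → C##8
G#6 → E#7
F#7 → D#8
E7 → C#8
B6 → G#7
C6 → A6

C##8 E#7 D#8 C#8 G#7 A6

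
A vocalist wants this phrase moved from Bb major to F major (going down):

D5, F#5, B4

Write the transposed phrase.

From Bb down to F is a perfect fourth; apply that to each pitch.
D5 becomes A4
F#5 becomes C#5
B4 becomes F#4

A4 C#5 F#4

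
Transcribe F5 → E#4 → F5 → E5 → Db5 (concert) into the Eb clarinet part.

The Eb clarinet sounds a minor third above written, so the written part must be a minor third below concert — transpose each note down.
F5 -> D5
E#4 -> C##4
F5 -> D5
E5 -> C#5
Db5 -> Bb4

D5 C##4 D5 C#5 Bb4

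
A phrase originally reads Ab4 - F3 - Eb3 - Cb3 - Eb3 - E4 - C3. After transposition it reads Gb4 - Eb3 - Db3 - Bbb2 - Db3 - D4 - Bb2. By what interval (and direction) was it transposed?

down a major second

Take the first pair: Ab4 → Gb4. A to G spans 2 letter names, so the interval is some kind of second.
Gb4 to Ab4 is 2 semitones, which makes it a major second; the second version is lower, so the direction is down.
Checking another pair — C3 → Bb2 — gives the same interval.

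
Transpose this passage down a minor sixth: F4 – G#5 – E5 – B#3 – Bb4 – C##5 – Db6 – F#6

A3 B#4 G#4 D##3 D4 E##4 F5 A#5

F4 becomes A3
G#5 becomes B#4
E5 becomes G#4
B#3 becomes D##3
Bb4 becomes D4
C##5 becomes E##4
Db6 becomes F5
F#6 becomes A#5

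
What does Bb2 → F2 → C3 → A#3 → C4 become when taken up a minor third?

Bb2: a third up reaches D, and 3 semitones makes it Db3.
A minor third up from F2 gives Ab2.
C3 up a minor third is Eb3.
A minor third up from A#3 gives C#4.
A minor third up from C4 gives Eb4.

Db3 Ab2 Eb3 C#4 Eb4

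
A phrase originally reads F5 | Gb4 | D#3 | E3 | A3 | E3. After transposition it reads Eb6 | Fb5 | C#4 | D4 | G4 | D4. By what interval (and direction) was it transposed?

up a minor seventh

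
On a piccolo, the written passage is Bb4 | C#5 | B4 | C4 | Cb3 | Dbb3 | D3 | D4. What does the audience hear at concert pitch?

Written C4 on the piccolo sounds as C5, a perfect octave higher; apply that shift to every note.
Bb4 gives Bb5
C#5 gives C#6
B4 gives B5
C4 gives C5
Cb3 gives Cb4
Dbb3 gives Dbb4
D3 gives D4
D4 gives D5

Bb5 C#6 B5 C5 Cb4 Dbb4 D4 D5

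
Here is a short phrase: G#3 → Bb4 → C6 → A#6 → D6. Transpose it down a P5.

C#3 Eb4 F5 D#6 G5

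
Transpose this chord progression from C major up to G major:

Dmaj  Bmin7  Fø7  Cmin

Amaj F#min7 Cø7 Gmin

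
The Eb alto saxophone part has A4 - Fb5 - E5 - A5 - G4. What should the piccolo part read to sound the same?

First find concert pitch: the Eb alto saxophone sounds a major sixth below written, so A4 Fb5 E5 A5 G4 sounds C4 Abb4 G4 C5 Bb3.
Then write for piccolo: it sounds a perfect octave above written, so the part must be a perfect octave below concert.
C4 → C3
Abb4 → Abb3
G4 → G3
C5 → C4
Bb3 → Bb2

C3 Abb3 G3 C4 Bb2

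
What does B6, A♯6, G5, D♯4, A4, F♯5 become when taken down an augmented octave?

B6 -> Bb5
A#6 -> A5
G5 -> Gb4
D#4 -> D3
A4 -> Ab3
F#5 -> F4

Bb5 A5 Gb4 D3 Ab3 F4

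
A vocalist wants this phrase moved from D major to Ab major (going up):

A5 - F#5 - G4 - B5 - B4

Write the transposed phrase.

D major to Ab major up is a diminished fifth, so every note moves up by that interval.
A5 → Eb6
F#5 → C6
G4 → Db5
B5 → F6
B4 → F5

Eb6 C6 Db5 F6 F5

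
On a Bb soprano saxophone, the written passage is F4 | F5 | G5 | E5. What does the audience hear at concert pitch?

Eb4 Eb5 F5 D5

Written C4 on the Bb soprano saxophone sounds as Bb3, a major second lower; apply that shift to every note.
F4 → Eb4
F5 → Eb5
G5 → F5
E5 → D5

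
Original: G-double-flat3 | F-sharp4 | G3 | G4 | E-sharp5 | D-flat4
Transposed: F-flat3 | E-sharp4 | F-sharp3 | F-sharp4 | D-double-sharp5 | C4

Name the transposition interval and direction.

Take the first pair: Gbb3 → Fb3. G to F spans 2 letter names, so the interval is some kind of second.
Fb3 to Gbb3 is 1 semitone, which makes it a minor second; the second version is lower, so the direction is down.
Checking another pair — Db4 → C4 — gives the same interval.

down a minor second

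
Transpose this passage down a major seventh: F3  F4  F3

Gb2 Gb3 Gb2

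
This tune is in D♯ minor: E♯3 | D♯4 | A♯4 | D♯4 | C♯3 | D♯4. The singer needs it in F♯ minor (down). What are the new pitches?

G#2 F#3 C#4 F#3 E2 F#3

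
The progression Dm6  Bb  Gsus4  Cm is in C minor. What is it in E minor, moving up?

F#m6 D Bsus4 Em

C minor up to E minor is a major third; each chord root moves by that interval while the quality stays the same.
Dm6: root D up a major third → F#, giving F#m6.
Bb: root Bb up a major third → D, giving D.
Gsus4: root G up a major third → B, giving Bsus4.
Cm: root C up a major third → E, giving Em.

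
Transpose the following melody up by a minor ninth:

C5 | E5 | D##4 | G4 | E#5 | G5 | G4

Db6 F6 E#5 Ab5 F#6 Ab6 Ab5

A minor ninth up from C5 gives Db6.
E5 up a minor ninth is F6.
D##4: a ninth up reaches E, and 13 semitones makes it E#5.
G4: a ninth up reaches A, and 13 semitones makes it Ab5.
E#5: a ninth up reaches F, and 13 semitones makes it F#6.
G5 up a minor ninth is Ab6.
G4 up a minor ninth is Ab5.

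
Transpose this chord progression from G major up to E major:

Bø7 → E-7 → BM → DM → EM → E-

G#ø7 C#-7 G#M BM C#M C#-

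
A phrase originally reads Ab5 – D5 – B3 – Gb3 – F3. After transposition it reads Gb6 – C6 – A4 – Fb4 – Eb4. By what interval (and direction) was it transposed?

Take the first pair: Ab5 → Gb6. A to G spans 7 letter names, so the interval is some kind of seventh.
Ab5 to Gb6 is 10 semitones, which makes it a minor seventh; the second version is higher, so the direction is up.
Checking another pair — F3 → Eb4 — gives the same interval.

up a minor seventh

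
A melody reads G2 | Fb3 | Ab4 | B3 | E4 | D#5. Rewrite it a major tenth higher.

B3 Ab4 C6 D#5 G#5 F##6

A major tenth up from G2 gives B3.
A major tenth up from Fb3 gives Ab4.
A major tenth up from Ab4 gives C6.
B3 up a major tenth is D#5.
E4: a tenth up reaches G, and 16 semitones makes it G#5.
A major tenth up from D#5 gives F##6.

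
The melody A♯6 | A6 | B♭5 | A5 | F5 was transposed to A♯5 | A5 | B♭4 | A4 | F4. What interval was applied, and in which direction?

down a perfect octave

Take the first pair: A#6 → A#5. A to A spans 8 letter names, so the interval is some kind of octave.
A#5 to A#6 is 12 semitones, which makes it a perfect octave; the second version is lower, so the direction is down.
Checking another pair — F5 → F4 — gives the same interval.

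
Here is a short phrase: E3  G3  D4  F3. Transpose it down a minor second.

A minor second down from E3 gives D#3.
G3 down a minor second is F#3.
D4 down a minor second is C#4.
F3: a second down reaches E, and 1 semitone makes it E3.

D#3 F#3 C#4 E3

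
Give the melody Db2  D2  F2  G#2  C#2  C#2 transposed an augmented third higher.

F#2 F##2 A#2 B##2 E##2 E##2

Db2: a third up reaches F, and 5 semitones makes it F#2.
D2: a third up reaches F, and 5 semitones makes it F##2.
F2 up an augmented third is A#2.
An augmented third up from G#2 gives B##2.
C#2 up an augmented third is E##2.
An augmented third up from C#2 gives E##2.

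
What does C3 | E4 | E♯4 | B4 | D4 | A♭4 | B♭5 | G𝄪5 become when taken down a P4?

C3 -> G2
E4 -> B3
E#4 -> B#3
B4 -> F#4
D4 -> A3
Ab4 -> Eb4
Bb5 -> F5
G##5 -> D##5

G2 B3 B#3 F#4 A3 Eb4 F5 D##5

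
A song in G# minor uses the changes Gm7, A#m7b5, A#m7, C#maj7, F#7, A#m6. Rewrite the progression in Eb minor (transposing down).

Ebbm7 Fm7b5 Fm7 Abmaj7 Db7 Fm6

G# minor down to Eb minor is an augmented third; each chord root moves by that interval while the quality stays the same.
Gm7: root G down an augmented third → Ebb, giving Ebbm7.
A#m7b5: root A# down an augmented third → F, giving Fm7b5.
A#m7: root A# down an augmented third → F, giving Fm7.
C#maj7: root C# down an augmented third → Ab, giving Abmaj7.
F#7: root F# down an augmented third → Db, giving Db7.
A#m6: root A# down an augmented third → F, giving Fm6.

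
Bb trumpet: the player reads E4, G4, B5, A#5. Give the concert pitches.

D4 F4 A5 G#5

The Bb trumpet sounds a major second below written, so transpose each written note down a major second.
E4 → D4
G4 → F4
B5 → A5
A#5 → G#5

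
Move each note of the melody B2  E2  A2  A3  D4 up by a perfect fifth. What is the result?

F#3 B2 E3 E4 A4

B2 up a perfect fifth is F#3.
A perfect fifth up from E2 gives B2.
A2: a fifth up reaches E, and 7 semitones makes it E3.
A3 up a perfect fifth is E4.
A perfect fifth up from D4 gives A4.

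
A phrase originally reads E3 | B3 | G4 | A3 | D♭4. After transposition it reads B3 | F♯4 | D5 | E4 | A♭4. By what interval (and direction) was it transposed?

up a perfect fifth

Take the first pair: E3 → B3. E to B spans 5 letter names, so the interval is some kind of fifth.
E3 to B3 is 7 semitones, which makes it a perfect fifth; the second version is higher, so the direction is up.
Checking another pair — Db4 → Ab4 — gives the same interval.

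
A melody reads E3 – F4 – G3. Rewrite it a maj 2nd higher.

F#3 G4 A3

E3 gives F#3
F4 gives G4
G3 gives A3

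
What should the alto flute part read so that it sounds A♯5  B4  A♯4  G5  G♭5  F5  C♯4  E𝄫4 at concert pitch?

The alto flute sounds a perfect fourth below written, so the written part must be a perfect fourth above concert — transpose each note up.
A#5 gives D#6
B4 gives E5
A#4 gives D#5
G5 gives C6
Gb5 gives Cb6
F5 gives Bb5
C#4 gives F#4
Ebb4 gives Abb4

D#6 E5 D#5 C6 Cb6 Bb5 F#4 Abb4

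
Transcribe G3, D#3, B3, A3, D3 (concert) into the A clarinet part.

The A clarinet sounds a minor third below written, so the written part must be a minor third above concert — transpose each note up.
G3 gives Bb3
D#3 gives F#3
B3 gives D4
A3 gives C4
D3 gives F3

Bb3 F#3 D4 C4 F3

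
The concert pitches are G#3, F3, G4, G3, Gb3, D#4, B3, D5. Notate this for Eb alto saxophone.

Written C4 sounds as Eb3 on the Eb alto saxophone, so concert pitches are written a major sixth up.
G#3 to E#4
F3 to D4
G4 to E5
G3 to E4
Gb3 to Eb4
D#4 to B#4
B3 to G#4
D5 to B5

E#4 D4 E5 E4 Eb4 B#4 G#4 B5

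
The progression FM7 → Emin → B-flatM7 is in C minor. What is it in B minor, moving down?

EM7 D#min AM7

C minor down to B minor is a minor second; each chord root moves by that interval while the quality stays the same.
FM7: root F down a minor second → E, giving EM7.
Emin: root E down a minor second → D#, giving D#min.
B-flatM7: root B-flat down a minor second → A, giving AM7.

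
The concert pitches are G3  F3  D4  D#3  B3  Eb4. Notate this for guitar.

Written C4 sounds as C3 on the guitar, so concert pitches are written a perfect octave up.
G3 -> G4
F3 -> F4
D4 -> D5
D#3 -> D#4
B3 -> B4
Eb4 -> Eb5

G4 F4 D5 D#4 B4 Eb5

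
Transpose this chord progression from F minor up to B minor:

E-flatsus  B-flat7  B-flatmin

Asus E7 Emin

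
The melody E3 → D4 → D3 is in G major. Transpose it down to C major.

A2 G3 G2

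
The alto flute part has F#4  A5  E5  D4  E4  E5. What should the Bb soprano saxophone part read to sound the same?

First find concert pitch: the alto flute sounds a perfect fourth below written, so F#4 A5 E5 D4 E4 E5 sounds C#4 E5 B4 A3 B3 B4.
Then write for Bb soprano saxophone: it sounds a major second below written, so the part must be a major second above concert.
C#4 → D#4
E5 → F#5
B4 → C#5
A3 → B3
B3 → C#4
B4 → C#5

D#4 F#5 C#5 B3 C#4 C#5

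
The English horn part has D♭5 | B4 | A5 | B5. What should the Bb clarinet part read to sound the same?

Ab4 F#4 E5 F#5

First find concert pitch: the English horn sounds a perfect fifth below written, so D♭5 B4 A5 B5 sounds Gb4 E4 D5 E5.
Then write for Bb clarinet: it sounds a major second below written, so the part must be a major second above concert.
Gb4 → Ab4
E4 → F#4
D5 → E5
E5 → F#5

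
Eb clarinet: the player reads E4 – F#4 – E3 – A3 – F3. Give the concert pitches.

The Eb clarinet sounds a minor third above written, so transpose each written note up a minor third.
E4 -> G4
F#4 -> A4
E3 -> G3
A3 -> C4
F3 -> Ab3

G4 A4 G3 C4 Ab3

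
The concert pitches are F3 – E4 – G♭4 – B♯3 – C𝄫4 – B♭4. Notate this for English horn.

C4 B4 Db5 F##4 Gbb4 F5

The English horn sounds a perfect fifth below written, so the written part must be a perfect fifth above concert — transpose each note up.
F3 → C4
E4 → B4
Gb4 → Db5
B#3 → F##4
Cbb4 → Gbb4
Bb4 → F5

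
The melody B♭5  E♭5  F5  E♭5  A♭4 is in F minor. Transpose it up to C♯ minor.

F minor to C♯ minor up is an augmented fifth, so every note moves up by that interval.
Bb5 becomes F#6
Eb5 becomes B5
F5 becomes C#6
Eb5 becomes B5
Ab4 becomes E5

F#6 B5 C#6 B5 E5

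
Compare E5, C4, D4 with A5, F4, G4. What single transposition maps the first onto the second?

Take the first pair: E5 → A5. E to A spans 4 letter names, so the interval is some kind of fourth.
E5 to A5 is 5 semitones, which makes it a perfect fourth; the second version is higher, so the direction is up.
Checking another pair — D4 → G4 — gives the same interval.

up a perfect fourth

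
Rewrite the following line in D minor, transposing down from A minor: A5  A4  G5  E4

D5 D4 C5 A3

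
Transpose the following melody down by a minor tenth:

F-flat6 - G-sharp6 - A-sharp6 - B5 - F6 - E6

Db5 E#5 F##5 G#4 D5 C#5

Fb6: a tenth down reaches D, and 15 semitones makes it Db5.
G#6 down a minor tenth is E#5.
A minor tenth down from A#6 gives F##5.
A minor tenth down from B5 gives G#4.
A minor tenth down from F6 gives D5.
E6: a tenth down reaches C, and 15 semitones makes it C#5.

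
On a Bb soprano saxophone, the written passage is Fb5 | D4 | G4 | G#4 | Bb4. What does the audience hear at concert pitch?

Ebb5 C4 F4 F#4 Ab4

Written C4 on the Bb soprano saxophone sounds as Bb3, a major second lower; apply that shift to every note.
Fb5 to Ebb5
D4 to C4
G4 to F4
G#4 to F#4
Bb4 to Ab4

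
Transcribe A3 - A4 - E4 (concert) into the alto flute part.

D4 D5 A4

Written C4 sounds as G3 on the alto flute, so concert pitches are written a perfect fourth up.
A3 -> D4
A4 -> D5
E4 -> A4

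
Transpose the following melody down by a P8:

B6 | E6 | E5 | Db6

B5 E5 E4 Db5

B6 gives B5
E6 gives E5
E5 gives E4
Db6 gives Db5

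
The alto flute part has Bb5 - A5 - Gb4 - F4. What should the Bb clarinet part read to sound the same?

G5 F#5 Eb4 D4

First find concert pitch: the alto flute sounds a perfect fourth below written, so Bb5 A5 Gb4 F4 sounds F5 E5 Db4 C4.
Then write for Bb clarinet: it sounds a major second below written, so the part must be a major second above concert.
F5 → G5
E5 → F#5
Db4 → Eb4
C4 → D4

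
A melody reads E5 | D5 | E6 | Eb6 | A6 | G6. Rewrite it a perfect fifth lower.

A4 G4 A5 Ab5 D6 C6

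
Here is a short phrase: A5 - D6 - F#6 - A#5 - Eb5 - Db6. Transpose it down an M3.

A5 gives F5
D6 gives Bb5
F#6 gives D6
A#5 gives F#5
Eb5 gives Cb5
Db6 gives Bbb5

F5 Bb5 D6 F#5 Cb5 Bbb5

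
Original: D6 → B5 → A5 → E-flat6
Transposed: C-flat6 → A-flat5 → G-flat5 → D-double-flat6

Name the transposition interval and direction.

down an augmented second

Take the first pair: D6 → Cb6. D to C spans 2 letter names, so the interval is some kind of second.
Cb6 to D6 is 3 semitones, which makes it an augmented second; the second version is lower, so the direction is down.
Checking another pair — Eb6 → Dbb6 — gives the same interval.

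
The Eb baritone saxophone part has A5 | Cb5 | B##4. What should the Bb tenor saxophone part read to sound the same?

D5 Fb4 E##4

First find concert pitch: the Eb baritone saxophone sounds a major thirteenth below written, so A5 Cb5 B##4 sounds C4 Ebb3 D##3.
Then write for Bb tenor saxophone: it sounds a major ninth below written, so the part must be a major ninth above concert.
C4 → D5
Ebb3 → Fb4
D##3 → E##4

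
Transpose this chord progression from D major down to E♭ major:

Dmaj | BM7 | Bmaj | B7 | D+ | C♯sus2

Ebmaj CM7 Cmaj C7 Eb+ Dsus2

D major down to E♭ major is a major seventh; each chord root moves by that interval while the quality stays the same.
Dmaj: root D down a major seventh → Eb, giving Ebmaj.
BM7: root B down a major seventh → C, giving CM7.
Bmaj: root B down a major seventh → C, giving Cmaj.
B7: root B down a major seventh → C, giving C7.
D+: root D down a major seventh → Eb, giving Eb+.
C♯sus2: root C♯ down a major seventh → D, giving Dsus2.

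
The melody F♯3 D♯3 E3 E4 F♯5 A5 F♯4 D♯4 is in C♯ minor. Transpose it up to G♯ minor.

C#4 A#3 B3 B4 C#6 E6 C#5 A#4

From C♯ up to G♯ is a perfect fifth; apply that to each pitch.
F#3 -> C#4
D#3 -> A#3
E3 -> B3
E4 -> B4
F#5 -> C#6
A5 -> E6
F#4 -> C#5
D#4 -> A#4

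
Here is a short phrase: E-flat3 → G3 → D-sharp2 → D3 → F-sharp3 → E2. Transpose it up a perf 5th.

Bb3 D4 A#2 A3 C#4 B2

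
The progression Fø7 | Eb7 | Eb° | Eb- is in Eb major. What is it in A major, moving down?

Eb major down to A major is a diminished fifth; each chord root moves by that interval while the quality stays the same.
Fø7: root F down a diminished fifth → B, giving Bø7.
Eb7: root Eb down a diminished fifth → A, giving A7.
Eb°: root Eb down a diminished fifth → A, giving A°.
Eb-: root Eb down a diminished fifth → A, giving A-.

Bø7 A7 A° A-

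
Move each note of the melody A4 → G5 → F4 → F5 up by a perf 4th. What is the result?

D5 C6 Bb4 Bb5

A perfect fourth up from A4 gives D5.
A perfect fourth up from G5 gives C6.
F4: a fourth up reaches B, and 5 semitones makes it Bb4.
F5 up a perfect fourth is Bb5.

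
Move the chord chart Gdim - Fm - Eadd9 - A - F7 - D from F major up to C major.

F major up to C major is a perfect fifth; each chord root moves by that interval while the quality stays the same.
Gdim: root G up a perfect fifth → D, giving Ddim.
Fm: root F up a perfect fifth → C, giving Cm.
Eadd9: root E up a perfect fifth → B, giving Badd9.
A: root A up a perfect fifth → E, giving E.
F7: root F up a perfect fifth → C, giving C7.
D: root D up a perfect fifth → A, giving A.

Ddim Cm Badd9 E C7 A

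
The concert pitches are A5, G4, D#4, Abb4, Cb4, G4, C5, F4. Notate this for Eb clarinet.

The Eb clarinet sounds a minor third above written, so the written part must be a minor third below concert — transpose each note down.
A5 -> F#5
G4 -> E4
D#4 -> B#3
Abb4 -> Fb4
Cb4 -> Ab3
G4 -> E4
C5 -> A4
F4 -> D4

F#5 E4 B#3 Fb4 Ab3 E4 A4 D4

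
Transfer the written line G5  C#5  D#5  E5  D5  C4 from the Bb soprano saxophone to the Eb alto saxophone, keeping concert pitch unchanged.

First find concert pitch: the Bb soprano saxophone sounds a major second below written, so G5 C#5 D#5 E5 D5 C4 sounds F5 B4 C#5 D5 C5 Bb3.
Then write for Eb alto saxophone: it sounds a major sixth below written, so the part must be a major sixth above concert.
F5 → D6
B4 → G#5
C#5 → A#5
D5 → B5
C5 → A5
Bb3 → G4

D6 G#5 A#5 B5 A5 G4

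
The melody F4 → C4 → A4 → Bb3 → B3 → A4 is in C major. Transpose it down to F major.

Bb3 F3 D4 Eb3 E3 D4

From C down to F is a perfect fifth; apply that to each pitch.
F4 becomes Bb3
C4 becomes F3
A4 becomes D4
Bb3 becomes Eb3
B3 becomes E3
A4 becomes D4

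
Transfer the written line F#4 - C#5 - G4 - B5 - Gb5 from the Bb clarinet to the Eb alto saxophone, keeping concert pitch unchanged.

First find concert pitch: the Bb clarinet sounds a major second below written, so F#4 C#5 G4 B5 Gb5 sounds E4 B4 F4 A5 Fb5.
Then write for Eb alto saxophone: it sounds a major sixth below written, so the part must be a major sixth above concert.
E4 → C#5
B4 → G#5
F4 → D5
A5 → F#6
Fb5 → Db6

C#5 G#5 D5 F#6 Db6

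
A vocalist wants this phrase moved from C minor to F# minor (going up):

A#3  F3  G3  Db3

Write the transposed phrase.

D##4 B3 C#4 G3

From C up to F# is an augmented fourth; apply that to each pitch.
A#3 -> D##4
F3 -> B3
G3 -> C#4
Db3 -> G3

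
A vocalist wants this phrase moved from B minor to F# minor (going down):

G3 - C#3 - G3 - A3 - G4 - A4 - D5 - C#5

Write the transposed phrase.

D3 G#2 D3 E3 D4 E4 A4 G#4

From B down to F# is a perfect fourth; apply that to each pitch.
G3 becomes D3
C#3 becomes G#2
G3 becomes D3
A3 becomes E3
G4 becomes D4
A4 becomes E4
D5 becomes A4
C#5 becomes G#4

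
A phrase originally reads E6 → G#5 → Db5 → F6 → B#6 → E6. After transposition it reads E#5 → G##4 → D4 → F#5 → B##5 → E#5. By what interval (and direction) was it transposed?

down a diminished octave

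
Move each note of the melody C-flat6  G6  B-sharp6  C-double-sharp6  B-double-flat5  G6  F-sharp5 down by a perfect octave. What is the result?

Cb6: an octave down reaches C, and 12 semitones makes it Cb5.
G6 down a perfect octave is G5.
B#6 down a perfect octave is B#5.
A perfect octave down from C##6 gives C##5.
A perfect octave down from Bbb5 gives Bbb4.
A perfect octave down from G6 gives G5.
F#5 down a perfect octave is F#4.

Cb5 G5 B#5 C##5 Bbb4 G5 F#4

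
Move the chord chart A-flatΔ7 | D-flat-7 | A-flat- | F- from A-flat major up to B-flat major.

BbΔ7 Eb-7 Bb- G-

A-flat major up to B-flat major is a major second; each chord root moves by that interval while the quality stays the same.
A-flatΔ7: root A-flat up a major second → Bb, giving BbΔ7.
D-flat-7: root D-flat up a major second → Eb, giving Eb-7.
A-flat-: root A-flat up a major second → Bb, giving Bb-.
F-: root F up a major second → G, giving G-.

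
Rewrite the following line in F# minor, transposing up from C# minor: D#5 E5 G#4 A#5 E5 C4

G#5 A5 C#5 D#6 A5 F4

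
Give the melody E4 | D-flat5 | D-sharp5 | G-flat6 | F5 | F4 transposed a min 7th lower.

F#3 Eb4 E#4 Ab5 G4 G3

E4 down a minor seventh is F#3.
Db5 down a minor seventh is Eb4.
D#5: a seventh down reaches E, and 10 semitones makes it E#4.
A minor seventh down from Gb6 gives Ab5.
F5: a seventh down reaches G, and 10 semitones makes it G4.
F4 down a minor seventh is G3.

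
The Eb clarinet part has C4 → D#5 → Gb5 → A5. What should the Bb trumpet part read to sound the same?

F4 G#5 Cb6 D6

First find concert pitch: the Eb clarinet sounds a minor third above written, so C4 D#5 Gb5 A5 sounds Eb4 F#5 Bbb5 C6.
Then write for Bb trumpet: it sounds a major second below written, so the part must be a major second above concert.
Eb4 → F4
F#5 → G#5
Bbb5 → Cb6
C6 → D6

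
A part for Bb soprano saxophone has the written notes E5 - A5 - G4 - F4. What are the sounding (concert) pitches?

D5 G5 F4 Eb4

The Bb soprano saxophone sounds a major second below written, so transpose each written note down a major second.
E5 becomes D5
A5 becomes G5
G4 becomes F4
F4 becomes Eb4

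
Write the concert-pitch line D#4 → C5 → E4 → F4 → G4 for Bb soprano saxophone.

E#4 D5 F#4 G4 A4

Written C4 sounds as Bb3 on the Bb soprano saxophone, so concert pitches are written a major second up.
D#4 gives E#4
C5 gives D5
E4 gives F#4
F4 gives G4
G4 gives A4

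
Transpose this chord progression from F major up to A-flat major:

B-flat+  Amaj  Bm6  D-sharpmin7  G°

F major up to A-flat major is a minor third; each chord root moves by that interval while the quality stays the same.
B-flat+: root B-flat up a minor third → Db, giving Db+.
Amaj: root A up a minor third → C, giving Cmaj.
Bm6: root B up a minor third → D, giving Dm6.
D-sharpmin7: root D-sharp up a minor third → F#, giving F#min7.
G°: root G up a minor third → Bb, giving Bb°.

Db+ Cmaj Dm6 F#min7 Bb°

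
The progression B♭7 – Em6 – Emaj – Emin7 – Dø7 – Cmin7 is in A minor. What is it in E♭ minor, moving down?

A minor down to E♭ minor is an augmented fourth; each chord root moves by that interval while the quality stays the same.
B♭7: root B♭ down an augmented fourth → Fb, giving Fb7.
Em6: root E down an augmented fourth → Bb, giving Bbm6.
Emaj: root E down an augmented fourth → Bb, giving Bbmaj.
Emin7: root E down an augmented fourth → Bb, giving Bbmin7.
Dø7: root D down an augmented fourth → Ab, giving Abø7.
Cmin7: root C down an augmented fourth → Gb, giving Gbmin7.

Fb7 Bbm6 Bbmaj Bbmin7 Abø7 Gbmin7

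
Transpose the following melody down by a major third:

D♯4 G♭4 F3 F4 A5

D#4: a third down reaches B, and 4 semitones makes it B3.
A major third down from Gb4 gives Ebb4.
F3 down a major third is Db3.
F4 down a major third is Db4.
A major third down from A5 gives F5.

B3 Ebb4 Db3 Db4 F5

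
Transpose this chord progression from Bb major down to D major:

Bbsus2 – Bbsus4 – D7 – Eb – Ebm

Dsus2 Dsus4 F#7 G Gm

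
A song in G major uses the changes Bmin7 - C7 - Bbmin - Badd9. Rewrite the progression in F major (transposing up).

Amin7 Bb7 Abmin Aadd9

G major up to F major is a minor seventh; each chord root moves by that interval while the quality stays the same.
Bmin7: root B up a minor seventh → A, giving Amin7.
C7: root C up a minor seventh → Bb, giving Bb7.
Bbmin: root Bb up a minor seventh → Ab, giving Abmin.
Badd9: root B up a minor seventh → A, giving Aadd9.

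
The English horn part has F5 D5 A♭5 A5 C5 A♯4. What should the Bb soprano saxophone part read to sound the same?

C5 A4 Eb5 E5 G4 E#4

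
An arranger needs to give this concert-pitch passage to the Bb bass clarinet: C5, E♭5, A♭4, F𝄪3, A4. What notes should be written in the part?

D6 F6 Bb5 G##4 B5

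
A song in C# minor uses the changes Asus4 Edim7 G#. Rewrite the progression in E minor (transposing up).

Csus4 Gdim7 B

C# minor up to E minor is a minor third; each chord root moves by that interval while the quality stays the same.
Asus4: root A up a minor third → C, giving Csus4.
Edim7: root E up a minor third → G, giving Gdim7.
G#: root G# up a minor third → B, giving B.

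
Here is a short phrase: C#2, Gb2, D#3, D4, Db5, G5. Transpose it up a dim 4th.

F2 Cbb3 G3 Gb4 Gbb5 Cb6

C#2: a fourth up reaches F, and 4 semitones makes it F2.
A diminished fourth up from Gb2 gives Cbb3.
D#3: a fourth up reaches G, and 4 semitones makes it G3.
A diminished fourth up from D4 gives Gb4.
Db5 up a diminished fourth is Gbb5.
G5 up a diminished fourth is Cb6.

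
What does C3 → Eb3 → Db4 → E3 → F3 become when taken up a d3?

Ebb3 Gbb3 Fbb4 Gb3 Abb3

C3 gives Ebb3
Eb3 gives Gbb3
Db4 gives Fbb4
E3 gives Gb3
F3 gives Abb3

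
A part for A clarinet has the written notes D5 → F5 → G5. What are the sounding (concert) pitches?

B4 D5 E5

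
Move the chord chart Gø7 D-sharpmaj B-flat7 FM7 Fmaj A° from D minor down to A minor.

Dø7 A#maj F7 CM7 Cmaj E°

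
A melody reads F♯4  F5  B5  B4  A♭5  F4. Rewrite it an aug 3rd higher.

F#4 gives A##4
F5 gives A#5
B5 gives D##6
B4 gives D##5
Ab5 gives C#6
F4 gives A#4

A##4 A#5 D##6 D##5 C#6 A#4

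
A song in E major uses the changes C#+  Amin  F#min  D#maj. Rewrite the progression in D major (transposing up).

E major up to D major is a minor seventh; each chord root moves by that interval while the quality stays the same.
C#+: root C# up a minor seventh → B, giving B+.
Amin: root A up a minor seventh → G, giving Gmin.
F#min: root F# up a minor seventh → E, giving Emin.
D#maj: root D# up a minor seventh → C#, giving C#maj.

B+ Gmin Emin C#maj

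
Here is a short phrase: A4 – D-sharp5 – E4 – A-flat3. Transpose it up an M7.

G#5 C##6 D#5 G4

A4 up a major seventh is G#5.
A major seventh up from D#5 gives C##6.
A major seventh up from E4 gives D#5.
Ab3: a seventh up reaches G, and 11 semitones makes it G4.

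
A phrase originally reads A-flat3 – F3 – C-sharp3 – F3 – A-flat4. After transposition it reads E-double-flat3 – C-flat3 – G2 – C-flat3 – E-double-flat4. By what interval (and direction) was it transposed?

down an augmented fourth

From Ab3 to Ebb3 is 4 letter names — a fourth of some quality.
Ebb3 to Ab3 is 6 semitones, which makes it an augmented fourth; the second version is lower, so the direction is down.
Checking another pair — Ab4 → Ebb4 — gives the same interval.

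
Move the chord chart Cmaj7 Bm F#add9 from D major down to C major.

Bbmaj7 Am Eadd9

D major down to C major is a major second; each chord root moves by that interval while the quality stays the same.
Cmaj7: root C down a major second → Bb, giving Bbmaj7.
Bm: root B down a major second → A, giving Am.
F#add9: root F# down a major second → E, giving Eadd9.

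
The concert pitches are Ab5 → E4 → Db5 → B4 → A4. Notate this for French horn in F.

Eb6 B4 Ab5 F#5 E5

Written C4 sounds as F3 on the French horn in F, so concert pitches are written a perfect fifth up.
Ab5 -> Eb6
E4 -> B4
Db5 -> Ab5
B4 -> F#5
A4 -> E5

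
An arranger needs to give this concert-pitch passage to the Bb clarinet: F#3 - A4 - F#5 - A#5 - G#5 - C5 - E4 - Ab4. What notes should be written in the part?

G#3 B4 G#5 B#5 A#5 D5 F#4 Bb4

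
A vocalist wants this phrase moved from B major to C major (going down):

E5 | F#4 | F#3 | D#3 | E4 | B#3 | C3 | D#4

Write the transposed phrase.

F4 G3 G2 E2 F3 C#3 Db2 E3

From B down to C is a major seventh; apply that to each pitch.
E5 gives F4
F#4 gives G3
F#3 gives G2
D#3 gives E2
E4 gives F3
B#3 gives C#3
C3 gives Db2
D#4 gives E3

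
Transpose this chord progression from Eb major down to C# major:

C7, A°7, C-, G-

A#7 F##°7 A#- E#-

Eb major down to C# major is a diminished third; each chord root moves by that interval while the quality stays the same.
C7: root C down a diminished third → A#, giving A#7.
A°7: root A down a diminished third → F##, giving F##°7.
C-: root C down a diminished third → A#, giving A#-.
G-: root G down a diminished third → E#, giving E#-.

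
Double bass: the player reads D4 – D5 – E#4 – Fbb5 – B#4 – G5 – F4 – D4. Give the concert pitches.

D3 D4 E#3 Fbb4 B#3 G4 F3 D3

The double bass sounds a perfect octave below written, so transpose each written note down a perfect octave.
D4 to D3
D5 to D4
E#4 to E#3
Fbb5 to Fbb4
B#4 to B#3
G5 to G4
F4 to F3
D4 to D3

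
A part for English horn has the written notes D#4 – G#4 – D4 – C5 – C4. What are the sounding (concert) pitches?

G#3 C#4 G3 F4 F3

Written C4 on the English horn sounds as F3, a perfect fifth lower; apply that shift to every note.
D#4 becomes G#3
G#4 becomes C#4
D4 becomes G3
C5 becomes F4
C4 becomes F3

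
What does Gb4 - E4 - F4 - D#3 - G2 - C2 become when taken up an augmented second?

A4 F##4 G#4 E##3 A#2 D#2

An augmented second up from Gb4 gives A4.
An augmented second up from E4 gives F##4.
F4: a second up reaches G, and 3 semitones makes it G#4.
An augmented second up from D#3 gives E##3.
G2 up an augmented second is A#2.
C2 up an augmented second is D#2.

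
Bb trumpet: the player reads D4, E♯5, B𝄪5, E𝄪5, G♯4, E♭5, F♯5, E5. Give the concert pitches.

C4 D#5 A##5 D##5 F#4 Db5 E5 D5

Written C4 on the Bb trumpet sounds as Bb3, a major second lower; apply that shift to every note.
D4 to C4
E#5 to D#5
B##5 to A##5
E##5 to D##5
G#4 to F#4
Eb5 to Db5
F#5 to E5
E5 to D5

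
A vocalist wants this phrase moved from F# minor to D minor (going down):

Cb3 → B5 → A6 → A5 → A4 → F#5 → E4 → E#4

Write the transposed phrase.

From F# down to D is a major third; apply that to each pitch.
Cb3 gives Abb2
B5 gives G5
A6 gives F6
A5 gives F5
A4 gives F4
F#5 gives D5
E4 gives C4
E#4 gives C#4

Abb2 G5 F6 F5 F4 D5 C4 C#4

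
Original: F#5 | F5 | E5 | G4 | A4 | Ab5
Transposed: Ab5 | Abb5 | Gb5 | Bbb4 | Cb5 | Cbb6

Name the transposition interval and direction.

From F#5 to Ab5 is 3 letter names — a third of some quality.
F#5 to Ab5 is 2 semitones, which makes it a diminished third; the second version is higher, so the direction is up.
Checking another pair — Ab5 → Cbb6 — gives the same interval.

up a diminished third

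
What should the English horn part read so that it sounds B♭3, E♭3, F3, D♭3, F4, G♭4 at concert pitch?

The English horn sounds a perfect fifth below written, so the written part must be a perfect fifth above concert — transpose each note up.
Bb3 to F4
Eb3 to Bb3
F3 to C4
Db3 to Ab3
F4 to C5
Gb4 to Db5

F4 Bb3 C4 Ab3 C5 Db5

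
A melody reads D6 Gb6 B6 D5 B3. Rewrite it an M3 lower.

Bb5 Ebb6 G6 Bb4 G3

D6 gives Bb5
Gb6 gives Ebb6
B6 gives G6
D5 gives Bb4
B3 gives G3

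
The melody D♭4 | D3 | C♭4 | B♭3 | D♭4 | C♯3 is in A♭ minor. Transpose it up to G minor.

C5 C#4 Bb4 A4 C5 B#3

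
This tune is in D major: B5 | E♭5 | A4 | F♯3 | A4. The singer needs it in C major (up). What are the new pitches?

A6 Db6 G5 E4 G5

D major to C major up is a minor seventh, so every note moves up by that interval.
B5 to A6
Eb5 to Db6
A4 to G5
F#3 to E4
A4 to G5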